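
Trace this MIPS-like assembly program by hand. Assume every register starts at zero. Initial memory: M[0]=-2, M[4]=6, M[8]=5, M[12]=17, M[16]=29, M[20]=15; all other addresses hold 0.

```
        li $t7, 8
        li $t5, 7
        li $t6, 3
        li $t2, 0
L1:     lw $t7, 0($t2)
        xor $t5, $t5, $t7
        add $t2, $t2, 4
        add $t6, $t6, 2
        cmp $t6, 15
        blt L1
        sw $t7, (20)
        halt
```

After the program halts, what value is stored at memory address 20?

$t7=8
$t5=7
$t6=3
$t2=0
$t7=M[0]=-2
$t5=7^(-2)=-7
$t2=0+4=4
$t6=3+2=5
cmp $t6, 15  (cmp 5,15)
blt L1: taken
$t7=M[4]=6
$t5=(-7)^6=-1
$t2=4+4=8
$t6=5+2=7
cmp $t6, 15  (cmp 7,15)
blt L1: taken
$t7=M[8]=5
$t5=(-1)^5=-6
$t2=8+4=12
$t6=7+2=9
cmp $t6, 15  (cmp 9,15)
blt L1: taken
$t7=M[12]=17
$t5=(-6)^17=-21
$t2=12+4=16
$t6=9+2=11
cmp $t6, 15  (cmp 11,15)
blt L1: taken
$t7=M[16]=29
$t5=(-21)^29=-10
$t2=16+4=20
$t6=11+2=13
cmp $t6, 15  (cmp 13,15)
blt L1: taken
$t7=M[20]=15
$t5=(-10)^15=-7
$t2=20+4=24
$t6=13+2=15
cmp $t6, 15  (cmp 15,15)
blt L1: not taken
sw $t7, (20) → M[20]=15
halt.

15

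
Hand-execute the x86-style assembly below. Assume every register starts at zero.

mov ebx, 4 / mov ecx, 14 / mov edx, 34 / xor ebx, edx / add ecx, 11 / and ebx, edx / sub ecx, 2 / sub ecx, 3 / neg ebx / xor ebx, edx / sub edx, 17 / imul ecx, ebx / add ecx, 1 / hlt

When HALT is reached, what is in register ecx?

ebx=4
ecx=14
edx=34
ebx=4^34=38
ecx=14+11=25
ebx=38&34=34
ecx=25-2=23
ecx=23-3=20
ebx=-(34)=-34
ebx=(-34)^34=-4
edx=34-17=17
ecx=20*(-4)=-80
ecx=(-80)+1=-79
halt.

-79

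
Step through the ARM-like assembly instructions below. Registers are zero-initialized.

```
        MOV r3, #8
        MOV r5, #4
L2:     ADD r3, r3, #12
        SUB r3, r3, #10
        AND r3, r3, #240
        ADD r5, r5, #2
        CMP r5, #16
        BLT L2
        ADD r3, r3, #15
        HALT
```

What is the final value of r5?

16

MOV r3, #8 → r3=8
MOV r5, #4 → r5=4
ADD r3, r3, #12 → r3=8+12=20
SUB r3, r3, #10 → r3=20-10=10
AND r3, r3, #240 → r3=10&240=0
ADD r5, r5, #2 → r5=4+2=6
CMP r5, #16  (cmp 6,16)
BLT L2: taken
ADD r3, r3, #12 → r3=0+12=12
SUB r3, r3, #10 → r3=12-10=2
AND r3, r3, #240 → r3=2&240=0
ADD r5, r5, #2 → r5=6+2=8
CMP r5, #16  (cmp 8,16)
BLT L2: taken
ADD r3, r3, #12 → r3=0+12=12
SUB r3, r3, #10 → r3=12-10=2
AND r3, r3, #240 → r3=2&240=0
ADD r5, r5, #2 → r5=8+2=10
CMP r5, #16  (cmp 10,16)
BLT L2: taken
ADD r3, r3, #12 → r3=0+12=12
SUB r3, r3, #10 → r3=12-10=2
AND r3, r3, #240 → r3=2&240=0
ADD r5, r5, #2 → r5=10+2=12
CMP r5, #16  (cmp 12,16)
BLT L2: taken
ADD r3, r3, #12 → r3=0+12=12
SUB r3, r3, #10 → r3=12-10=2
AND r3, r3, #240 → r3=2&240=0
ADD r5, r5, #2 → r5=12+2=14
CMP r5, #16  (cmp 14,16)
BLT L2: taken
ADD r3, r3, #12 → r3=0+12=12
SUB r3, r3, #10 → r3=12-10=2
AND r3, r3, #240 → r3=2&240=0
ADD r5, r5, #2 → r5=14+2=16
CMP r5, #16  (cmp 16,16)
BLT L2: not taken
ADD r3, r3, #15 → r3=0+15=15
halt.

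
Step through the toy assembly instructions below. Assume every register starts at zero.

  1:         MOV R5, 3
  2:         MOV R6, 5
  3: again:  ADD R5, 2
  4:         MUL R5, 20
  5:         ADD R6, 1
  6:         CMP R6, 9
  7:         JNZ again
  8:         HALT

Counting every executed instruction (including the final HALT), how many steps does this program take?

MOV R5, 3 → R5=3
MOV R6, 5 → R6=5
ADD R5, 2 → R5=3+2=5
MUL R5, 20 → R5=5*20=100
ADD R6, 1 → R6=5+1=6
CMP R6, 9  (cmp 6,9)
JNZ again: taken
ADD R5, 2 → R5=100+2=102
MUL R5, 20 → R5=102*20=2040
ADD R6, 1 → R6=6+1=7
CMP R6, 9  (cmp 7,9)
JNZ again: taken
ADD R5, 2 → R5=2040+2=2042
MUL R5, 20 → R5=2042*20=40840
ADD R6, 1 → R6=7+1=8
CMP R6, 9  (cmp 8,9)
JNZ again: taken
ADD R5, 2 → R5=40840+2=40842
MUL R5, 20 → R5=40842*20=816840
ADD R6, 1 → R6=8+1=9
CMP R6, 9  (cmp 9,9)
JNZ again: not taken
halt.
Total executed instructions: 23.

23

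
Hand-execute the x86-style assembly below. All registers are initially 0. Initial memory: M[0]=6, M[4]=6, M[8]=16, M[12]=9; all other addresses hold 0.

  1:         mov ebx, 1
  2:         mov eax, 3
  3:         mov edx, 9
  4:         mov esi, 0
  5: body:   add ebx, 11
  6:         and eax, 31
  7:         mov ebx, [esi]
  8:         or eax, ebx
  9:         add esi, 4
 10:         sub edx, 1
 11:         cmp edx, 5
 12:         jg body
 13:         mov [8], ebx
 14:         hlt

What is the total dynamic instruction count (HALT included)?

after mov ebx, 1: ebx=1
after mov eax, 3: eax=3
after mov edx, 9: edx=9
after mov esi, 0: esi=0
after add ebx, 11: ebx=1+11=12
after and eax, 31: eax=3&31=3
after mov ebx, [esi]: ebx=M[0]=6
after or eax, ebx: eax=3|6=7
after add esi, 4: esi=0+4=4
after sub edx, 1: edx=9-1=8
cmp edx, 5  (cmp 8,5)
jg body: taken
after add ebx, 11: ebx=6+11=17
after and eax, 31: eax=7&31=7
after mov ebx, [esi]: ebx=M[4]=6
after or eax, ebx: eax=7|6=7
after add esi, 4: esi=4+4=8
after sub edx, 1: edx=8-1=7
cmp edx, 5  (cmp 7,5)
jg body: taken
after add ebx, 11: ebx=6+11=17
after and eax, 31: eax=7&31=7
after mov ebx, [esi]: ebx=M[8]=16
after or eax, ebx: eax=7|16=23
after add esi, 4: esi=8+4=12
after sub edx, 1: edx=7-1=6
cmp edx, 5  (cmp 6,5)
jg body: taken
after add ebx, 11: ebx=16+11=27
after and eax, 31: eax=23&31=23
after mov ebx, [esi]: ebx=M[12]=9
after or eax, ebx: eax=23|9=31
after add esi, 4: esi=12+4=16
after sub edx, 1: edx=6-1=5
cmp edx, 5  (cmp 5,5)
jg body: not taken
mov [8], ebx → M[8]=9
halt.
Total executed instructions: 38.

38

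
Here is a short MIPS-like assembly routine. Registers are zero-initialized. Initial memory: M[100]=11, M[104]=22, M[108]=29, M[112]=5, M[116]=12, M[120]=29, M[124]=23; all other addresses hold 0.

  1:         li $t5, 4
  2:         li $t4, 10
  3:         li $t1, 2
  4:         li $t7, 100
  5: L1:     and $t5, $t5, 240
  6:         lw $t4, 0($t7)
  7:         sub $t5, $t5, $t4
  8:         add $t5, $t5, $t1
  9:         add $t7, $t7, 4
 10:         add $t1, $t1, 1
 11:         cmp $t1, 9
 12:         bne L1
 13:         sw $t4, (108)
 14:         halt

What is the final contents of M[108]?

li $t5, 4 → $t5=4
li $t4, 10 → $t4=10
li $t1, 2 → $t1=2
li $t7, 100 → $t7=100
and $t5, $t5, 240 → $t5=4&240=0
lw $t4, 0($t7) → $t4=M[100]=11
sub $t5, $t5, $t4 → $t5=0-11=-11
add $t5, $t5, $t1 → $t5=(-11)+2=-9
add $t7, $t7, 4 → $t7=100+4=104
add $t1, $t1, 1 → $t1=2+1=3
cmp $t1, 9  (cmp 3,9)
bne L1: taken
and $t5, $t5, 240 → $t5=(-9)&240=240
lw $t4, 0($t7) → $t4=M[104]=22
sub $t5, $t5, $t4 → $t5=240-22=218
add $t5, $t5, $t1 → $t5=218+3=221
add $t7, $t7, 4 → $t7=104+4=108
add $t1, $t1, 1 → $t1=3+1=4
cmp $t1, 9  (cmp 4,9)
bne L1: taken
and $t5, $t5, 240 → $t5=221&240=208
lw $t4, 0($t7) → $t4=M[108]=29
sub $t5, $t5, $t4 → $t5=208-29=179
add $t5, $t5, $t1 → $t5=179+4=183
add $t7, $t7, 4 → $t7=108+4=112
add $t1, $t1, 1 → $t1=4+1=5
cmp $t1, 9  (cmp 5,9)
bne L1: taken
and $t5, $t5, 240 → $t5=183&240=176
lw $t4, 0($t7) → $t4=M[112]=5
sub $t5, $t5, $t4 → $t5=176-5=171
add $t5, $t5, $t1 → $t5=171+5=176
add $t7, $t7, 4 → $t7=112+4=116
add $t1, $t1, 1 → $t1=5+1=6
cmp $t1, 9  (cmp 6,9)
bne L1: taken
and $t5, $t5, 240 → $t5=176&240=176
lw $t4, 0($t7) → $t4=M[116]=12
sub $t5, $t5, $t4 → $t5=176-12=164
add $t5, $t5, $t1 → $t5=164+6=170
add $t7, $t7, 4 → $t7=116+4=120
add $t1, $t1, 1 → $t1=6+1=7
cmp $t1, 9  (cmp 7,9)
bne L1: taken
and $t5, $t5, 240 → $t5=170&240=160
lw $t4, 0($t7) → $t4=M[120]=29
sub $t5, $t5, $t4 → $t5=160-29=131
add $t5, $t5, $t1 → $t5=131+7=138
add $t7, $t7, 4 → $t7=120+4=124
add $t1, $t1, 1 → $t1=7+1=8
cmp $t1, 9  (cmp 8,9)
bne L1: taken
and $t5, $t5, 240 → $t5=138&240=128
lw $t4, 0($t7) → $t4=M[124]=23
sub $t5, $t5, $t4 → $t5=128-23=105
add $t5, $t5, $t1 → $t5=105+8=113
add $t7, $t7, 4 → $t7=124+4=128
add $t1, $t1, 1 → $t1=8+1=9
cmp $t1, 9  (cmp 9,9)
bne L1: not taken
sw $t4, (108) → M[108]=23
halt.

23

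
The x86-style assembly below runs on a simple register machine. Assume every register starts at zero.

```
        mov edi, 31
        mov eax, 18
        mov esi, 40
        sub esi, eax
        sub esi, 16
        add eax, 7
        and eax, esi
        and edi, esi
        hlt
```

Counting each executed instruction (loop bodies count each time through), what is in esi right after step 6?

6

edi=31
eax=18
esi=40
esi=40-18=22
esi=22-16=6
eax=18+7=25
After step 6: esi = 6.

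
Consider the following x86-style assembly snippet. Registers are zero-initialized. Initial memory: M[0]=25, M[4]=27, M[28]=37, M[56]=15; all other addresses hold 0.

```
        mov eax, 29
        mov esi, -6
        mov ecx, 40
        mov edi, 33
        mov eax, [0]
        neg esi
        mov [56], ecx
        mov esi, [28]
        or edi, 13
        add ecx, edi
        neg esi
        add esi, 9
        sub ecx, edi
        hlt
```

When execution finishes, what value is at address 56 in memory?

eax=29
esi=-6
ecx=40
edi=33
eax=M[0]=25
esi=-(-6)=6
mov [56], ecx → M[56]=40
esi=M[28]=37
edi=33|13=45
ecx=40+45=85
esi=-(37)=-37
esi=(-37)+9=-28
ecx=85-45=40
halt.

40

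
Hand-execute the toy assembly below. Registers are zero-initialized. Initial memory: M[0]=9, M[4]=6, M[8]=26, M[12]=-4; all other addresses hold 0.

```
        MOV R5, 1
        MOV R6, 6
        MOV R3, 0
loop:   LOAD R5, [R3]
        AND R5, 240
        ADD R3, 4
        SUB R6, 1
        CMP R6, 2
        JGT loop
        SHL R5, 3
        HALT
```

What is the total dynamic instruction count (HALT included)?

R5=1
R6=6
R3=0
R5=M[0]=9
R5=9&240=0
R3=0+4=4
R6=6-1=5
CMP R6, 2  (cmp 5,2)
JGT loop: taken
R5=M[4]=6
R5=6&240=0
R3=4+4=8
R6=5-1=4
CMP R6, 2  (cmp 4,2)
JGT loop: taken
R5=M[8]=26
R5=26&240=16
R3=8+4=12
R6=4-1=3
CMP R6, 2  (cmp 3,2)
JGT loop: taken
R5=M[12]=-4
R5=(-4)&240=240
R3=12+4=16
R6=3-1=2
CMP R6, 2  (cmp 2,2)
JGT loop: not taken
R5=240<<3=1920
halt.
Total executed instructions: 29.

29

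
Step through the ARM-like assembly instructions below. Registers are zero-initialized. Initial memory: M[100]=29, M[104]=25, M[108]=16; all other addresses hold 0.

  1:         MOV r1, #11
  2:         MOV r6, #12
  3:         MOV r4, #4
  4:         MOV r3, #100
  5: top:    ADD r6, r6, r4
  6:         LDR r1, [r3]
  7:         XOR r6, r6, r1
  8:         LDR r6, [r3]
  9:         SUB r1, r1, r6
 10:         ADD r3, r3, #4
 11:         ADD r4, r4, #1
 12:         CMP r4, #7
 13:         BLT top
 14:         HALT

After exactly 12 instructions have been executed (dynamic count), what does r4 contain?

5

r1=11
r6=12
r4=4
r3=100
r6=12+4=16
r1=M[100]=29
r6=16^29=13
r6=M[100]=29
r1=29-29=0
r3=100+4=104
r4=4+1=5
CMP r4, #7  (cmp 5,7)
After step 12: r4 = 5.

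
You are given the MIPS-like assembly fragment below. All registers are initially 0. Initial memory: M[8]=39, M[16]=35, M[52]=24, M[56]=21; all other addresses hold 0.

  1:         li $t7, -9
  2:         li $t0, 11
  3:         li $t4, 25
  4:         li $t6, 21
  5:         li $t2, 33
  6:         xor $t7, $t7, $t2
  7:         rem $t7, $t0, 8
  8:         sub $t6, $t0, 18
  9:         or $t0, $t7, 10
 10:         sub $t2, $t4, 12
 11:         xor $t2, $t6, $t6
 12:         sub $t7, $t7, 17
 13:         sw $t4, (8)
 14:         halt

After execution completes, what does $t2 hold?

after li $t7, -9: $t7=-9
after li $t0, 11: $t0=11
after li $t4, 25: $t4=25
after li $t6, 21: $t6=21
after li $t2, 33: $t2=33
after xor $t7, $t7, $t2: $t7=(-9)^33=-42
after rem $t7, $t0, 8: $t7=11%8=3
after sub $t6, $t0, 18: $t6=11-18=-7
after or $t0, $t7, 10: $t0=3|10=11
after sub $t2, $t4, 12: $t2=25-12=13
after xor $t2, $t6, $t6: $t2=(-7)^(-7)=0
after sub $t7, $t7, 17: $t7=3-17=-14
sw $t4, (8) → M[8]=25
halt.

0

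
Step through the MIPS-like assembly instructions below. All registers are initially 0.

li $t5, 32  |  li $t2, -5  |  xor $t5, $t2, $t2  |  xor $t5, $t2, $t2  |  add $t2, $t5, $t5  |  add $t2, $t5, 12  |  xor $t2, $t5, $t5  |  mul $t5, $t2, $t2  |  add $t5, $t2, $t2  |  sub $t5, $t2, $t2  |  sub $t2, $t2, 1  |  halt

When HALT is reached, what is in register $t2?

-1

after li $t5, 32: $t5=32
after li $t2, -5: $t2=-5
after xor $t5, $t2, $t2: $t5=(-5)^(-5)=0
after xor $t5, $t2, $t2: $t5=(-5)^(-5)=0
after add $t2, $t5, $t5: $t2=0+0=0
after add $t2, $t5, 12: $t2=0+12=12
after xor $t2, $t5, $t5: $t2=0^0=0
after mul $t5, $t2, $t2: $t5=0*0=0
after add $t5, $t2, $t2: $t5=0+0=0
after sub $t5, $t2, $t2: $t5=0-0=0
after sub $t2, $t2, 1: $t2=0-1=-1
halt.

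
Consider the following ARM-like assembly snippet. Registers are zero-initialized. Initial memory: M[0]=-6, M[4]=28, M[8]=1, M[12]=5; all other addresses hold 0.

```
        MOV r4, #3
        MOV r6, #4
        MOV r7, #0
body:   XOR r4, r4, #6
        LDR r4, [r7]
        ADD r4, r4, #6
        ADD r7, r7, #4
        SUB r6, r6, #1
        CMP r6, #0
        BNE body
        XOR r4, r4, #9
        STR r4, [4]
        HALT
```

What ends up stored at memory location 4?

after MOV r4, #3: r4=3
after MOV r6, #4: r6=4
after MOV r7, #0: r7=0
after XOR r4, r4, #6: r4=3^6=5
after LDR r4, [r7]: r4=M[0]=-6
after ADD r4, r4, #6: r4=(-6)+6=0
after ADD r7, r7, #4: r7=0+4=4
after SUB r6, r6, #1: r6=4-1=3
CMP r6, #0  (cmp 3,0)
BNE body: taken
after XOR r4, r4, #6: r4=0^6=6
after LDR r4, [r7]: r4=M[4]=28
after ADD r4, r4, #6: r4=28+6=34
after ADD r7, r7, #4: r7=4+4=8
after SUB r6, r6, #1: r6=3-1=2
CMP r6, #0  (cmp 2,0)
BNE body: taken
after XOR r4, r4, #6: r4=34^6=36
after LDR r4, [r7]: r4=M[8]=1
after ADD r4, r4, #6: r4=1+6=7
after ADD r7, r7, #4: r7=8+4=12
after SUB r6, r6, #1: r6=2-1=1
CMP r6, #0  (cmp 1,0)
BNE body: taken
after XOR r4, r4, #6: r4=7^6=1
after LDR r4, [r7]: r4=M[12]=5
after ADD r4, r4, #6: r4=5+6=11
after ADD r7, r7, #4: r7=12+4=16
after SUB r6, r6, #1: r6=1-1=0
CMP r6, #0  (cmp 0,0)
BNE body: not taken
after XOR r4, r4, #9: r4=11^9=2
STR r4, [4] → M[4]=2
halt.

2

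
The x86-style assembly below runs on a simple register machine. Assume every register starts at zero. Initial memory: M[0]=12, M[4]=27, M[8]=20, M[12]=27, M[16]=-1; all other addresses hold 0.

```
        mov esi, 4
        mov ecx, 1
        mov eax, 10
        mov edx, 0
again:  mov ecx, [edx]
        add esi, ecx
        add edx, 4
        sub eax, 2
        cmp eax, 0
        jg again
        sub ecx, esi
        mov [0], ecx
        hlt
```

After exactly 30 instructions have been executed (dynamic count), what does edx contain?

after mov esi, 4: esi=4
after mov ecx, 1: ecx=1
after mov eax, 10: eax=10
after mov edx, 0: edx=0
after mov ecx, [edx]: ecx=M[0]=12
after add esi, ecx: esi=4+12=16
after add edx, 4: edx=0+4=4
after sub eax, 2: eax=10-2=8
cmp eax, 0  (cmp 8,0)
jg again: taken
after mov ecx, [edx]: ecx=M[4]=27
after add esi, ecx: esi=16+27=43
after add edx, 4: edx=4+4=8
after sub eax, 2: eax=8-2=6
cmp eax, 0  (cmp 6,0)
jg again: taken
after mov ecx, [edx]: ecx=M[8]=20
after add esi, ecx: esi=43+20=63
after add edx, 4: edx=8+4=12
after sub eax, 2: eax=6-2=4
cmp eax, 0  (cmp 4,0)
jg again: taken
after mov ecx, [edx]: ecx=M[12]=27
after add esi, ecx: esi=63+27=90
after add edx, 4: edx=12+4=16
after sub eax, 2: eax=4-2=2
cmp eax, 0  (cmp 2,0)
jg again: taken
after mov ecx, [edx]: ecx=M[16]=-1
after add esi, ecx: esi=90+(-1)=89
After step 30: edx = 16.

16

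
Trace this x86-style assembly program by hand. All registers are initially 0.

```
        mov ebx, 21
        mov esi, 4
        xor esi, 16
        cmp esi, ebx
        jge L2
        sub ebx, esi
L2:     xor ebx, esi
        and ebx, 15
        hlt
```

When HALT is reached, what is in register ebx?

ebx=21
esi=4
esi=4^16=20
cmp esi, ebx  (cmp 20,21)
jge L2: not taken
ebx=21-20=1
ebx=1^20=21
ebx=21&15=5
halt.

5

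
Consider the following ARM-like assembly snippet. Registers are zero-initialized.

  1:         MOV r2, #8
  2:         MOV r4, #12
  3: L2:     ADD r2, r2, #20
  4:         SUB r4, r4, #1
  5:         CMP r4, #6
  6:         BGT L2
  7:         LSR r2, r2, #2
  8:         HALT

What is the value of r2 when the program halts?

r2=8
r4=12
r2=8+20=28
r4=12-1=11
CMP r4, #6  (cmp 11,6)
BGT L2: taken
r2=28+20=48
r4=11-1=10
CMP r4, #6  (cmp 10,6)
BGT L2: taken
r2=48+20=68
r4=10-1=9
CMP r4, #6  (cmp 9,6)
BGT L2: taken
r2=68+20=88
r4=9-1=8
CMP r4, #6  (cmp 8,6)
BGT L2: taken
r2=88+20=108
r4=8-1=7
CMP r4, #6  (cmp 7,6)
BGT L2: taken
r2=108+20=128
r4=7-1=6
CMP r4, #6  (cmp 6,6)
BGT L2: not taken
r2=128>>2=32
halt.

32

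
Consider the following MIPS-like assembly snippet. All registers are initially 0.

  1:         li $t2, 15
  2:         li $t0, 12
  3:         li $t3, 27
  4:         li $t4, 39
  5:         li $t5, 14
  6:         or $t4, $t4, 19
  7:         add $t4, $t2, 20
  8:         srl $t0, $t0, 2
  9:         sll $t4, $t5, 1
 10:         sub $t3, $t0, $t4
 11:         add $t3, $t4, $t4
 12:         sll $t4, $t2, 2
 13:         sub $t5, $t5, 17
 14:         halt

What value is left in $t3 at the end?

56

after li $t2, 15: $t2=15
after li $t0, 12: $t0=12
after li $t3, 27: $t3=27
after li $t4, 39: $t4=39
after li $t5, 14: $t5=14
after or $t4, $t4, 19: $t4=39|19=55
after add $t4, $t2, 20: $t4=15+20=35
after srl $t0, $t0, 2: $t0=12>>2=3
after sll $t4, $t5, 1: $t4=14<<1=28
after sub $t3, $t0, $t4: $t3=3-28=-25
after add $t3, $t4, $t4: $t3=28+28=56
after sll $t4, $t2, 2: $t4=15<<2=60
after sub $t5, $t5, 17: $t5=14-17=-3
halt.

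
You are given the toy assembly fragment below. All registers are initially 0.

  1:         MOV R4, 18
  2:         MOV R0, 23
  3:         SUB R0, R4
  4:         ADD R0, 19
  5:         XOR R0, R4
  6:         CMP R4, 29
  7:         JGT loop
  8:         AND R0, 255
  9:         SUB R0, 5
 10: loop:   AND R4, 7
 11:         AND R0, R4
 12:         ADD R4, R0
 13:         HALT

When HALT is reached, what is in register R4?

2

after MOV R4, 18: R4=18
after MOV R0, 23: R0=23
after SUB R0, R4: R0=23-18=5
after ADD R0, 19: R0=5+19=24
after XOR R0, R4: R0=24^18=10
CMP R4, 29  (cmp 18,29)
JGT loop: not taken
after AND R0, 255: R0=10&255=10
after SUB R0, 5: R0=10-5=5
after AND R4, 7: R4=18&7=2
after AND R0, R4: R0=5&2=0
after ADD R4, R0: R4=2+0=2
halt.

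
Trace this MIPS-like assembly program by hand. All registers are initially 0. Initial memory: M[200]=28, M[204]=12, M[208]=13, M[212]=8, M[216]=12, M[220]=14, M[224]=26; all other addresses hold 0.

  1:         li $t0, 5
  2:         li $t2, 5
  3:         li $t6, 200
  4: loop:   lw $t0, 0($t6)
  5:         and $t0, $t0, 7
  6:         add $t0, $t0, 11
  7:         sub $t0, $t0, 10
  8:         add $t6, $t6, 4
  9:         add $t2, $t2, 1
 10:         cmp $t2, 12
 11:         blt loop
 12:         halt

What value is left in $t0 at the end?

3

li $t0, 5 → $t0=5
li $t2, 5 → $t2=5
li $t6, 200 → $t6=200
lw $t0, 0($t6) → $t0=M[200]=28
and $t0, $t0, 7 → $t0=28&7=4
add $t0, $t0, 11 → $t0=4+11=15
sub $t0, $t0, 10 → $t0=15-10=5
add $t6, $t6, 4 → $t6=200+4=204
add $t2, $t2, 1 → $t2=5+1=6
cmp $t2, 12  (cmp 6,12)
blt loop: taken
lw $t0, 0($t6) → $t0=M[204]=12
and $t0, $t0, 7 → $t0=12&7=4
add $t0, $t0, 11 → $t0=4+11=15
sub $t0, $t0, 10 → $t0=15-10=5
add $t6, $t6, 4 → $t6=204+4=208
add $t2, $t2, 1 → $t2=6+1=7
cmp $t2, 12  (cmp 7,12)
blt loop: taken
lw $t0, 0($t6) → $t0=M[208]=13
and $t0, $t0, 7 → $t0=13&7=5
add $t0, $t0, 11 → $t0=5+11=16
sub $t0, $t0, 10 → $t0=16-10=6
add $t6, $t6, 4 → $t6=208+4=212
add $t2, $t2, 1 → $t2=7+1=8
cmp $t2, 12  (cmp 8,12)
blt loop: taken
lw $t0, 0($t6) → $t0=M[212]=8
and $t0, $t0, 7 → $t0=8&7=0
add $t0, $t0, 11 → $t0=0+11=11
sub $t0, $t0, 10 → $t0=11-10=1
add $t6, $t6, 4 → $t6=212+4=216
add $t2, $t2, 1 → $t2=8+1=9
cmp $t2, 12  (cmp 9,12)
blt loop: taken
lw $t0, 0($t6) → $t0=M[216]=12
and $t0, $t0, 7 → $t0=12&7=4
add $t0, $t0, 11 → $t0=4+11=15
sub $t0, $t0, 10 → $t0=15-10=5
add $t6, $t6, 4 → $t6=216+4=220
add $t2, $t2, 1 → $t2=9+1=10
cmp $t2, 12  (cmp 10,12)
blt loop: taken
lw $t0, 0($t6) → $t0=M[220]=14
and $t0, $t0, 7 → $t0=14&7=6
add $t0, $t0, 11 → $t0=6+11=17
sub $t0, $t0, 10 → $t0=17-10=7
add $t6, $t6, 4 → $t6=220+4=224
add $t2, $t2, 1 → $t2=10+1=11
cmp $t2, 12  (cmp 11,12)
blt loop: taken
lw $t0, 0($t6) → $t0=M[224]=26
and $t0, $t0, 7 → $t0=26&7=2
add $t0, $t0, 11 → $t0=2+11=13
sub $t0, $t0, 10 → $t0=13-10=3
add $t6, $t6, 4 → $t6=224+4=228
add $t2, $t2, 1 → $t2=11+1=12
cmp $t2, 12  (cmp 12,12)
blt loop: not taken
halt.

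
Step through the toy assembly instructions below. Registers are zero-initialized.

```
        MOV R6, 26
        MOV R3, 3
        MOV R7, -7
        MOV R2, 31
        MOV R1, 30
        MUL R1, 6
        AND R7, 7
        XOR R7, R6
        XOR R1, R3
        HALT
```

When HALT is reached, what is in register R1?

R6=26
R3=3
R7=-7
R2=31
R1=30
R1=30*6=180
R7=(-7)&7=1
R7=1^26=27
R1=180^3=183
halt.

183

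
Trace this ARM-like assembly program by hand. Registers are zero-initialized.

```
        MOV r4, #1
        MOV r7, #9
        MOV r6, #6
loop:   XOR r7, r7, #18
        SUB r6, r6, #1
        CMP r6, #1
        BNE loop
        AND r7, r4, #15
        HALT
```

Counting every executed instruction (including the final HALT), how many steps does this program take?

25

after MOV r4, #1: r4=1
after MOV r7, #9: r7=9
after MOV r6, #6: r6=6
after XOR r7, r7, #18: r7=9^18=27
after SUB r6, r6, #1: r6=6-1=5
CMP r6, #1  (cmp 5,1)
BNE loop: taken
after XOR r7, r7, #18: r7=27^18=9
after SUB r6, r6, #1: r6=5-1=4
CMP r6, #1  (cmp 4,1)
BNE loop: taken
after XOR r7, r7, #18: r7=9^18=27
after SUB r6, r6, #1: r6=4-1=3
CMP r6, #1  (cmp 3,1)
BNE loop: taken
after XOR r7, r7, #18: r7=27^18=9
after SUB r6, r6, #1: r6=3-1=2
CMP r6, #1  (cmp 2,1)
BNE loop: taken
after XOR r7, r7, #18: r7=9^18=27
after SUB r6, r6, #1: r6=2-1=1
CMP r6, #1  (cmp 1,1)
BNE loop: not taken
after AND r7, r4, #15: r7=1&15=1
halt.
Total executed instructions: 25.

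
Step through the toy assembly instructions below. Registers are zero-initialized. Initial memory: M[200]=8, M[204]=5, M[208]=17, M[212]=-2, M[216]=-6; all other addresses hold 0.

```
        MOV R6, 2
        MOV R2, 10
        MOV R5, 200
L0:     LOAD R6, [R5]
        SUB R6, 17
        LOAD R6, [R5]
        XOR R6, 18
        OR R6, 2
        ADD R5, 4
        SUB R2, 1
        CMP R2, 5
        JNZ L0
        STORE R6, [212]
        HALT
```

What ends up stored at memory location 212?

after MOV R6, 2: R6=2
after MOV R2, 10: R2=10
after MOV R5, 200: R5=200
after LOAD R6, [R5]: R6=M[200]=8
after SUB R6, 17: R6=8-17=-9
after LOAD R6, [R5]: R6=M[200]=8
after XOR R6, 18: R6=8^18=26
after OR R6, 2: R6=26|2=26
after ADD R5, 4: R5=200+4=204
after SUB R2, 1: R2=10-1=9
CMP R2, 5  (cmp 9,5)
JNZ L0: taken
after LOAD R6, [R5]: R6=M[204]=5
after SUB R6, 17: R6=5-17=-12
after LOAD R6, [R5]: R6=M[204]=5
after XOR R6, 18: R6=5^18=23
after OR R6, 2: R6=23|2=23
after ADD R5, 4: R5=204+4=208
after SUB R2, 1: R2=9-1=8
CMP R2, 5  (cmp 8,5)
JNZ L0: taken
after LOAD R6, [R5]: R6=M[208]=17
after SUB R6, 17: R6=17-17=0
after LOAD R6, [R5]: R6=M[208]=17
after XOR R6, 18: R6=17^18=3
after OR R6, 2: R6=3|2=3
after ADD R5, 4: R5=208+4=212
after SUB R2, 1: R2=8-1=7
CMP R2, 5  (cmp 7,5)
JNZ L0: taken
after LOAD R6, [R5]: R6=M[212]=-2
after SUB R6, 17: R6=(-2)-17=-19
after LOAD R6, [R5]: R6=M[212]=-2
after XOR R6, 18: R6=(-2)^18=-20
after OR R6, 2: R6=(-20)|2=-18
after ADD R5, 4: R5=212+4=216
after SUB R2, 1: R2=7-1=6
CMP R2, 5  (cmp 6,5)
JNZ L0: taken
after LOAD R6, [R5]: R6=M[216]=-6
after SUB R6, 17: R6=(-6)-17=-23
after LOAD R6, [R5]: R6=M[216]=-6
after XOR R6, 18: R6=(-6)^18=-24
after OR R6, 2: R6=(-24)|2=-22
after ADD R5, 4: R5=216+4=220
after SUB R2, 1: R2=6-1=5
CMP R2, 5  (cmp 5,5)
JNZ L0: not taken
STORE R6, [212] → M[212]=-22
halt.

-22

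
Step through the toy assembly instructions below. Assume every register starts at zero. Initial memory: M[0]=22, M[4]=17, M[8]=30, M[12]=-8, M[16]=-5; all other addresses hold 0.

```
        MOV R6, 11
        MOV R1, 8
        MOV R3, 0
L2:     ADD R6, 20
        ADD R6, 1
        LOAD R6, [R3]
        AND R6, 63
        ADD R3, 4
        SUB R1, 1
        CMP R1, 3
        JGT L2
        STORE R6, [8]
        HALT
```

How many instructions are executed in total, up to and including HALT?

after MOV R6, 11: R6=11
after MOV R1, 8: R1=8
after MOV R3, 0: R3=0
after ADD R6, 20: R6=11+20=31
after ADD R6, 1: R6=31+1=32
after LOAD R6, [R3]: R6=M[0]=22
after AND R6, 63: R6=22&63=22
after ADD R3, 4: R3=0+4=4
after SUB R1, 1: R1=8-1=7
CMP R1, 3  (cmp 7,3)
JGT L2: taken
after ADD R6, 20: R6=22+20=42
after ADD R6, 1: R6=42+1=43
after LOAD R6, [R3]: R6=M[4]=17
after AND R6, 63: R6=17&63=17
after ADD R3, 4: R3=4+4=8
after SUB R1, 1: R1=7-1=6
CMP R1, 3  (cmp 6,3)
JGT L2: taken
after ADD R6, 20: R6=17+20=37
after ADD R6, 1: R6=37+1=38
after LOAD R6, [R3]: R6=M[8]=30
after AND R6, 63: R6=30&63=30
after ADD R3, 4: R3=8+4=12
after SUB R1, 1: R1=6-1=5
CMP R1, 3  (cmp 5,3)
JGT L2: taken
after ADD R6, 20: R6=30+20=50
after ADD R6, 1: R6=50+1=51
after LOAD R6, [R3]: R6=M[12]=-8
after AND R6, 63: R6=(-8)&63=56
after ADD R3, 4: R3=12+4=16
after SUB R1, 1: R1=5-1=4
CMP R1, 3  (cmp 4,3)
JGT L2: taken
after ADD R6, 20: R6=56+20=76
after ADD R6, 1: R6=76+1=77
after LOAD R6, [R3]: R6=M[16]=-5
after AND R6, 63: R6=(-5)&63=59
after ADD R3, 4: R3=16+4=20
after SUB R1, 1: R1=4-1=3
CMP R1, 3  (cmp 3,3)
JGT L2: not taken
STORE R6, [8] → M[8]=59
halt.
Total executed instructions: 45.

45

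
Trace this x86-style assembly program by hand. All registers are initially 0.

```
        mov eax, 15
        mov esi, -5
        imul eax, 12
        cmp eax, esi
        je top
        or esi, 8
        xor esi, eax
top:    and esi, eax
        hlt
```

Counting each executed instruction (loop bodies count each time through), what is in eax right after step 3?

after mov eax, 15: eax=15
after mov esi, -5: esi=-5
after imul eax, 12: eax=15*12=180
After step 3: eax = 180.

180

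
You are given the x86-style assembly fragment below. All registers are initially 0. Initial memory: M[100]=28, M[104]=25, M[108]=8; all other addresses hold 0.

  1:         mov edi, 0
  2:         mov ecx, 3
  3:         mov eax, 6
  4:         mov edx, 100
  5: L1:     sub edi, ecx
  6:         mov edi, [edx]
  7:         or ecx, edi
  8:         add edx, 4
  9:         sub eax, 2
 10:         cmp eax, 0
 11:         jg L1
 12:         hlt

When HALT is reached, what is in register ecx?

31

mov edi, 0 → edi=0
mov ecx, 3 → ecx=3
mov eax, 6 → eax=6
mov edx, 100 → edx=100
sub edi, ecx → edi=0-3=-3
mov edi, [edx] → edi=M[100]=28
or ecx, edi → ecx=3|28=31
add edx, 4 → edx=100+4=104
sub eax, 2 → eax=6-2=4
cmp eax, 0  (cmp 4,0)
jg L1: taken
sub edi, ecx → edi=28-31=-3
mov edi, [edx] → edi=M[104]=25
or ecx, edi → ecx=31|25=31
add edx, 4 → edx=104+4=108
sub eax, 2 → eax=4-2=2
cmp eax, 0  (cmp 2,0)
jg L1: taken
sub edi, ecx → edi=25-31=-6
mov edi, [edx] → edi=M[108]=8
or ecx, edi → ecx=31|8=31
add edx, 4 → edx=108+4=112
sub eax, 2 → eax=2-2=0
cmp eax, 0  (cmp 0,0)
jg L1: not taken
halt.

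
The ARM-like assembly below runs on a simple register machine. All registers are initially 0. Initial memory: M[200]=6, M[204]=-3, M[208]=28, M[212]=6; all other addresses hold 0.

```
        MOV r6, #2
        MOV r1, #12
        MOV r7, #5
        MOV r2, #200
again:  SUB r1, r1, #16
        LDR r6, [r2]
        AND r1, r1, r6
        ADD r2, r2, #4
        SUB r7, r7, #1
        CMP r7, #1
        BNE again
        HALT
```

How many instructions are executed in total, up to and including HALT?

r6=2
r1=12
r7=5
r2=200
r1=12-16=-4
r6=M[200]=6
r1=(-4)&6=4
r2=200+4=204
r7=5-1=4
CMP r7, #1  (cmp 4,1)
BNE again: taken
r1=4-16=-12
r6=M[204]=-3
r1=(-12)&(-3)=-12
r2=204+4=208
r7=4-1=3
CMP r7, #1  (cmp 3,1)
BNE again: taken
r1=(-12)-16=-28
r6=M[208]=28
r1=(-28)&28=4
r2=208+4=212
r7=3-1=2
CMP r7, #1  (cmp 2,1)
BNE again: taken
r1=4-16=-12
r6=M[212]=6
r1=(-12)&6=4
r2=212+4=216
r7=2-1=1
CMP r7, #1  (cmp 1,1)
BNE again: not taken
halt.
Total executed instructions: 33.

33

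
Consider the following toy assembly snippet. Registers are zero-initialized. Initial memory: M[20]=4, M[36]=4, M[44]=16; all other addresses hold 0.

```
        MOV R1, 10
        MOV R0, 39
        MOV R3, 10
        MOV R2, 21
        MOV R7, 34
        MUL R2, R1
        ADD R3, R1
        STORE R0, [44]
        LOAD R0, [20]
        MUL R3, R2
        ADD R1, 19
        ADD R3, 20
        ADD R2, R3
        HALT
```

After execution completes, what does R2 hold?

R1=10
R0=39
R3=10
R2=21
R7=34
R2=21*10=210
R3=10+10=20
STORE R0, [44] → M[44]=39
R0=M[20]=4
R3=20*210=4200
R1=10+19=29
R3=4200+20=4220
R2=210+4220=4430
halt.

4430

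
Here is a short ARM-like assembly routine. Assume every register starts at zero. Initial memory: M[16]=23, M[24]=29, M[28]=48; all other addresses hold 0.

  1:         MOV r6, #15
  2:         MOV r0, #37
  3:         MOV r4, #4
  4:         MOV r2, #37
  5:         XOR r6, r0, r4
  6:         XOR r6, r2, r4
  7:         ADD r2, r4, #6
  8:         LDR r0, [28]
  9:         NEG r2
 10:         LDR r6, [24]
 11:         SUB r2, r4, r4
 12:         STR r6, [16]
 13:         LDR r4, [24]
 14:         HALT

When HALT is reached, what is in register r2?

MOV r6, #15 → r6=15
MOV r0, #37 → r0=37
MOV r4, #4 → r4=4
MOV r2, #37 → r2=37
XOR r6, r0, r4 → r6=37^4=33
XOR r6, r2, r4 → r6=37^4=33
ADD r2, r4, #6 → r2=4+6=10
LDR r0, [28] → r0=M[28]=48
NEG r2 → r2=-(10)=-10
LDR r6, [24] → r6=M[24]=29
SUB r2, r4, r4 → r2=4-4=0
STR r6, [16] → M[16]=29
LDR r4, [24] → r4=M[24]=29
halt.

0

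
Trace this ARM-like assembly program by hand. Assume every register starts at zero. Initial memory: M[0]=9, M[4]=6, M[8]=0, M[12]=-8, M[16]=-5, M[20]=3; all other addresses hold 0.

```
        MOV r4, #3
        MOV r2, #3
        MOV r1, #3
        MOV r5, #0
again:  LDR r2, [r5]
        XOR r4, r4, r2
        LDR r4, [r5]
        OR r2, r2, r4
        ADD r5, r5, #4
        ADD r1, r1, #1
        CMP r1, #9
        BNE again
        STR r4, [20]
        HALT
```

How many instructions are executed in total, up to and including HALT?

54

after MOV r4, #3: r4=3
after MOV r2, #3: r2=3
after MOV r1, #3: r1=3
after MOV r5, #0: r5=0
after LDR r2, [r5]: r2=M[0]=9
after XOR r4, r4, r2: r4=3^9=10
after LDR r4, [r5]: r4=M[0]=9
after OR r2, r2, r4: r2=9|9=9
after ADD r5, r5, #4: r5=0+4=4
after ADD r1, r1, #1: r1=3+1=4
CMP r1, #9  (cmp 4,9)
BNE again: taken
after LDR r2, [r5]: r2=M[4]=6
after XOR r4, r4, r2: r4=9^6=15
after LDR r4, [r5]: r4=M[4]=6
after OR r2, r2, r4: r2=6|6=6
after ADD r5, r5, #4: r5=4+4=8
after ADD r1, r1, #1: r1=4+1=5
CMP r1, #9  (cmp 5,9)
BNE again: taken
after LDR r2, [r5]: r2=M[8]=0
after XOR r4, r4, r2: r4=6^0=6
after LDR r4, [r5]: r4=M[8]=0
after OR r2, r2, r4: r2=0|0=0
after ADD r5, r5, #4: r5=8+4=12
after ADD r1, r1, #1: r1=5+1=6
CMP r1, #9  (cmp 6,9)
BNE again: taken
after LDR r2, [r5]: r2=M[12]=-8
after XOR r4, r4, r2: r4=0^(-8)=-8
after LDR r4, [r5]: r4=M[12]=-8
after OR r2, r2, r4: r2=(-8)|(-8)=-8
after ADD r5, r5, #4: r5=12+4=16
after ADD r1, r1, #1: r1=6+1=7
CMP r1, #9  (cmp 7,9)
BNE again: taken
after LDR r2, [r5]: r2=M[16]=-5
after XOR r4, r4, r2: r4=(-8)^(-5)=3
after LDR r4, [r5]: r4=M[16]=-5
after OR r2, r2, r4: r2=(-5)|(-5)=-5
after ADD r5, r5, #4: r5=16+4=20
after ADD r1, r1, #1: r1=7+1=8
CMP r1, #9  (cmp 8,9)
BNE again: taken
after LDR r2, [r5]: r2=M[20]=3
after XOR r4, r4, r2: r4=(-5)^3=-8
after LDR r4, [r5]: r4=M[20]=3
after OR r2, r2, r4: r2=3|3=3
after ADD r5, r5, #4: r5=20+4=24
after ADD r1, r1, #1: r1=8+1=9
CMP r1, #9  (cmp 9,9)
BNE again: not taken
STR r4, [20] → M[20]=3
halt.
Total executed instructions: 54.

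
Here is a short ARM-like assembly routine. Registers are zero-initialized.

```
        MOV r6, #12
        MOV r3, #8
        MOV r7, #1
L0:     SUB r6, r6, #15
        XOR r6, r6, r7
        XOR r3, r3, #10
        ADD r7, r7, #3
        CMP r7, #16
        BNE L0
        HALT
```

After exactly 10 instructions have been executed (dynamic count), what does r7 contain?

4

r6=12
r3=8
r7=1
r6=12-15=-3
r6=(-3)^1=-4
r3=8^10=2
r7=1+3=4
CMP r7, #16  (cmp 4,16)
BNE L0: taken
r6=(-4)-15=-19
After step 10: r7 = 4.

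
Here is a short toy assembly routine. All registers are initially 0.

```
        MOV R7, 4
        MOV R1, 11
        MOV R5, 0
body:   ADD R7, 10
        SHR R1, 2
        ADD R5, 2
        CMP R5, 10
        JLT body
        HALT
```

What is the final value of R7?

R7=4
R1=11
R5=0
R7=4+10=14
R1=11>>2=2
R5=0+2=2
CMP R5, 10  (cmp 2,10)
JLT body: taken
R7=14+10=24
R1=2>>2=0
R5=2+2=4
CMP R5, 10  (cmp 4,10)
JLT body: taken
R7=24+10=34
R1=0>>2=0
R5=4+2=6
CMP R5, 10  (cmp 6,10)
JLT body: taken
R7=34+10=44
R1=0>>2=0
R5=6+2=8
CMP R5, 10  (cmp 8,10)
JLT body: taken
R7=44+10=54
R1=0>>2=0
R5=8+2=10
CMP R5, 10  (cmp 10,10)
JLT body: not taken
halt.

54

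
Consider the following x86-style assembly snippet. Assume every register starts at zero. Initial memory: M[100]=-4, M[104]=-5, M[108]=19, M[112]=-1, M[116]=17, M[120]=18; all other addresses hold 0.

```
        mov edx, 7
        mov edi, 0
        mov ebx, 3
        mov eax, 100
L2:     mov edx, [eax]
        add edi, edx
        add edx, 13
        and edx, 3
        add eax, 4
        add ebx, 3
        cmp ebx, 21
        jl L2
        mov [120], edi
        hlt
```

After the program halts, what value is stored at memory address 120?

mov edx, 7 → edx=7
mov edi, 0 → edi=0
mov ebx, 3 → ebx=3
mov eax, 100 → eax=100
mov edx, [eax] → edx=M[100]=-4
add edi, edx → edi=0+(-4)=-4
add edx, 13 → edx=(-4)+13=9
and edx, 3 → edx=9&3=1
add eax, 4 → eax=100+4=104
add ebx, 3 → ebx=3+3=6
cmp ebx, 21  (cmp 6,21)
jl L2: taken
mov edx, [eax] → edx=M[104]=-5
add edi, edx → edi=(-4)+(-5)=-9
add edx, 13 → edx=(-5)+13=8
and edx, 3 → edx=8&3=0
add eax, 4 → eax=104+4=108
add ebx, 3 → ebx=6+3=9
cmp ebx, 21  (cmp 9,21)
jl L2: taken
mov edx, [eax] → edx=M[108]=19
add edi, edx → edi=(-9)+19=10
add edx, 13 → edx=19+13=32
and edx, 3 → edx=32&3=0
add eax, 4 → eax=108+4=112
add ebx, 3 → ebx=9+3=12
cmp ebx, 21  (cmp 12,21)
jl L2: taken
mov edx, [eax] → edx=M[112]=-1
add edi, edx → edi=10+(-1)=9
add edx, 13 → edx=(-1)+13=12
and edx, 3 → edx=12&3=0
add eax, 4 → eax=112+4=116
add ebx, 3 → ebx=12+3=15
cmp ebx, 21  (cmp 15,21)
jl L2: taken
mov edx, [eax] → edx=M[116]=17
add edi, edx → edi=9+17=26
add edx, 13 → edx=17+13=30
and edx, 3 → edx=30&3=2
add eax, 4 → eax=116+4=120
add ebx, 3 → ebx=15+3=18
cmp ebx, 21  (cmp 18,21)
jl L2: taken
mov edx, [eax] → edx=M[120]=18
add edi, edx → edi=26+18=44
add edx, 13 → edx=18+13=31
and edx, 3 → edx=31&3=3
add eax, 4 → eax=120+4=124
add ebx, 3 → ebx=18+3=21
cmp ebx, 21  (cmp 21,21)
jl L2: not taken
mov [120], edi → M[120]=44
halt.

44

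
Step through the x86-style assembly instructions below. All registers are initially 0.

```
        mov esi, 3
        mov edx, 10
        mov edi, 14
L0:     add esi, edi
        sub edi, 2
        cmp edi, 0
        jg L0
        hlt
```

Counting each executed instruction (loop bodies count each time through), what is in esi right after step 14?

mov esi, 3 → esi=3
mov edx, 10 → edx=10
mov edi, 14 → edi=14
add esi, edi → esi=3+14=17
sub edi, 2 → edi=14-2=12
cmp edi, 0  (cmp 12,0)
jg L0: taken
add esi, edi → esi=17+12=29
sub edi, 2 → edi=12-2=10
cmp edi, 0  (cmp 10,0)
jg L0: taken
add esi, edi → esi=29+10=39
sub edi, 2 → edi=10-2=8
cmp edi, 0  (cmp 8,0)
After step 14: esi = 39.

39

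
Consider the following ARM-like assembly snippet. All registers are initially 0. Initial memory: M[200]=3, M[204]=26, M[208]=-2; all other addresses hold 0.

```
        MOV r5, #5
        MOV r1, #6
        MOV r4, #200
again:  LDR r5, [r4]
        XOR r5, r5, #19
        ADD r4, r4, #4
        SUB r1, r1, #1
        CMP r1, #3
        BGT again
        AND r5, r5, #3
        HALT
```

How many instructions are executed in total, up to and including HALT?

23

after MOV r5, #5: r5=5
after MOV r1, #6: r1=6
after MOV r4, #200: r4=200
after LDR r5, [r4]: r5=M[200]=3
after XOR r5, r5, #19: r5=3^19=16
after ADD r4, r4, #4: r4=200+4=204
after SUB r1, r1, #1: r1=6-1=5
CMP r1, #3  (cmp 5,3)
BGT again: taken
after LDR r5, [r4]: r5=M[204]=26
after XOR r5, r5, #19: r5=26^19=9
after ADD r4, r4, #4: r4=204+4=208
after SUB r1, r1, #1: r1=5-1=4
CMP r1, #3  (cmp 4,3)
BGT again: taken
after LDR r5, [r4]: r5=M[208]=-2
after XOR r5, r5, #19: r5=(-2)^19=-19
after ADD r4, r4, #4: r4=208+4=212
after SUB r1, r1, #1: r1=4-1=3
CMP r1, #3  (cmp 3,3)
BGT again: not taken
after AND r5, r5, #3: r5=(-19)&3=1
halt.
Total executed instructions: 23.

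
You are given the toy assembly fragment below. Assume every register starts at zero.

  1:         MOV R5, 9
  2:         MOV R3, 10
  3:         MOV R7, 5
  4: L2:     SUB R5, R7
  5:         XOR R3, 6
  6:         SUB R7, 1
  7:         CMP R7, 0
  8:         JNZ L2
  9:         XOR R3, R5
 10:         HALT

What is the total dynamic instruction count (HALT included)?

R5=9
R3=10
R7=5
R5=9-5=4
R3=10^6=12
R7=5-1=4
CMP R7, 0  (cmp 4,0)
JNZ L2: taken
R5=4-4=0
R3=12^6=10
R7=4-1=3
CMP R7, 0  (cmp 3,0)
JNZ L2: taken
R5=0-3=-3
R3=10^6=12
R7=3-1=2
CMP R7, 0  (cmp 2,0)
JNZ L2: taken
R5=(-3)-2=-5
R3=12^6=10
R7=2-1=1
CMP R7, 0  (cmp 1,0)
JNZ L2: taken
R5=(-5)-1=-6
R3=10^6=12
R7=1-1=0
CMP R7, 0  (cmp 0,0)
JNZ L2: not taken
R3=12^(-6)=-10
halt.
Total executed instructions: 30.

30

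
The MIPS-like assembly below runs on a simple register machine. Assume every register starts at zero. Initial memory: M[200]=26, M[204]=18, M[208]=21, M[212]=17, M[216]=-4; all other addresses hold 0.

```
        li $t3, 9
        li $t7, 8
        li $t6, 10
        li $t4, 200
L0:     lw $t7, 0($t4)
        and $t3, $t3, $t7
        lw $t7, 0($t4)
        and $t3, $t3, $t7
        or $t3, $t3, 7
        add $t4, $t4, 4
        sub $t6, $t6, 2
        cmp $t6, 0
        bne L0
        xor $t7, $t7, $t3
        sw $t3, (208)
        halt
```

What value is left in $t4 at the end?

220

$t3=9
$t7=8
$t6=10
$t4=200
$t7=M[200]=26
$t3=9&26=8
$t7=M[200]=26
$t3=8&26=8
$t3=8|7=15
$t4=200+4=204
$t6=10-2=8
cmp $t6, 0  (cmp 8,0)
bne L0: taken
$t7=M[204]=18
$t3=15&18=2
$t7=M[204]=18
$t3=2&18=2
$t3=2|7=7
$t4=204+4=208
$t6=8-2=6
cmp $t6, 0  (cmp 6,0)
bne L0: taken
$t7=M[208]=21
$t3=7&21=5
$t7=M[208]=21
$t3=5&21=5
$t3=5|7=7
$t4=208+4=212
$t6=6-2=4
cmp $t6, 0  (cmp 4,0)
bne L0: taken
$t7=M[212]=17
$t3=7&17=1
$t7=M[212]=17
$t3=1&17=1
$t3=1|7=7
$t4=212+4=216
$t6=4-2=2
cmp $t6, 0  (cmp 2,0)
bne L0: taken
$t7=M[216]=-4
$t3=7&(-4)=4
$t7=M[216]=-4
$t3=4&(-4)=4
$t3=4|7=7
$t4=216+4=220
$t6=2-2=0
cmp $t6, 0  (cmp 0,0)
bne L0: not taken
$t7=(-4)^7=-5
sw $t3, (208) → M[208]=7
halt.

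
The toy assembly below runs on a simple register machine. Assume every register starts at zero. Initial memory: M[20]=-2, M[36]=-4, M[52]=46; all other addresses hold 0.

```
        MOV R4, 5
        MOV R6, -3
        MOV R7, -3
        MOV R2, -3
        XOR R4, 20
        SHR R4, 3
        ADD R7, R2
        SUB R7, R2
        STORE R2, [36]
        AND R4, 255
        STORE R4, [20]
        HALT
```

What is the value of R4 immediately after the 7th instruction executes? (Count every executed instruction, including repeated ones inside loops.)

R4=5
R6=-3
R7=-3
R2=-3
R4=5^20=17
R4=17>>3=2
R7=(-3)+(-3)=-6
After step 7: R4 = 2.

2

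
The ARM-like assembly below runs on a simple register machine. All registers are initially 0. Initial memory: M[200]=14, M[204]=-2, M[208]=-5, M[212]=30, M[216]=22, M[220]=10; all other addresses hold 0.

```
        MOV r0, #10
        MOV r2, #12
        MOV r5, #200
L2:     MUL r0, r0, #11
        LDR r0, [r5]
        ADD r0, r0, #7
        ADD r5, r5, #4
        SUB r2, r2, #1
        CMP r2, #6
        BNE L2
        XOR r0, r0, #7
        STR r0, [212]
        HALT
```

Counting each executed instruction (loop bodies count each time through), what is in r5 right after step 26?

212

MOV r0, #10 → r0=10
MOV r2, #12 → r2=12
MOV r5, #200 → r5=200
MUL r0, r0, #11 → r0=10*11=110
LDR r0, [r5] → r0=M[200]=14
ADD r0, r0, #7 → r0=14+7=21
ADD r5, r5, #4 → r5=200+4=204
SUB r2, r2, #1 → r2=12-1=11
CMP r2, #6  (cmp 11,6)
BNE L2: taken
MUL r0, r0, #11 → r0=21*11=231
LDR r0, [r5] → r0=M[204]=-2
ADD r0, r0, #7 → r0=(-2)+7=5
ADD r5, r5, #4 → r5=204+4=208
SUB r2, r2, #1 → r2=11-1=10
CMP r2, #6  (cmp 10,6)
BNE L2: taken
MUL r0, r0, #11 → r0=5*11=55
LDR r0, [r5] → r0=M[208]=-5
ADD r0, r0, #7 → r0=(-5)+7=2
ADD r5, r5, #4 → r5=208+4=212
SUB r2, r2, #1 → r2=10-1=9
CMP r2, #6  (cmp 9,6)
BNE L2: taken
MUL r0, r0, #11 → r0=2*11=22
LDR r0, [r5] → r0=M[212]=30
After step 26: r5 = 212.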